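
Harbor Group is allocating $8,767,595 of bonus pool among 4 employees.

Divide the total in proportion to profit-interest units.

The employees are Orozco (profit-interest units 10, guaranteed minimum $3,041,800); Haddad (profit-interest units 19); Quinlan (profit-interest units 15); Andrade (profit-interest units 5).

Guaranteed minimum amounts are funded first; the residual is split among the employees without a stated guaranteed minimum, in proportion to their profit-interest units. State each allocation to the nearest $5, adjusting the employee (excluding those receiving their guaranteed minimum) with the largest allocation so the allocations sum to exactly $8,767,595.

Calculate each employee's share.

Minimums first: Orozco $3,041,800. Remaining pool $5,725,795.
Remaining pool split over remaining profit-interest units 39: Haddad 2,789,489.87 → $2,789,490; Quinlan 2,202,228.85 → $2,202,230; Andrade 734,076.28 → $734,075.

Orozco: $3,041,800 · Haddad: $2,789,490 · Quinlan: $2,202,230 · Andrade: $734,075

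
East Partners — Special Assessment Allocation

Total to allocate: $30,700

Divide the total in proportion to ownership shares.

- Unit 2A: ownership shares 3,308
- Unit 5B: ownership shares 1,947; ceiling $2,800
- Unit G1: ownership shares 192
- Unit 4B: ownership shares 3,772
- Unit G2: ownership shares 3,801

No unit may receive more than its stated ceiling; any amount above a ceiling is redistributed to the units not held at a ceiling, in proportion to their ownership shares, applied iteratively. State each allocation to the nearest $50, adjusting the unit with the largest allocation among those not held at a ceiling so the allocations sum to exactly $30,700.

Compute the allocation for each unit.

Total ownership shares = 13,020.
Proportional shares (ignoring caps): Unit 2A 7,799.97; Unit 5B 4,590.85; Unit G1 452.72; Unit 4B 8,894.04; Unit G2 8,962.42.
Capped: Unit 5B ($2,800); remaining pool $27,900 reallocated over remaining ownership shares 11,073.
Shares after redistribution: Unit 2A 8,334.98 → $8,350; Unit G1 483.77 → $500; Unit 4B 9,504.09 → $9,500; Unit G2 9,577.16 → $9,600.
Rounding difference −$50 applied to Unit G2 → $9,550.

Unit 2A: $8,350 | Unit 5B: $2,800 | Unit G1: $500 | Unit 4B: $9,500 | Unit G2: $9,550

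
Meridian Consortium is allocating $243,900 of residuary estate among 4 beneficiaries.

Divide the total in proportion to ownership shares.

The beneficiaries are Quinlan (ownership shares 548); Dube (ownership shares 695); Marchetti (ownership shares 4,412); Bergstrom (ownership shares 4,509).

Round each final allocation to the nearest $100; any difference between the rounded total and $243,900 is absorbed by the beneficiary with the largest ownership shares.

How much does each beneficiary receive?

Total ownership shares = 548 + 695 + 4,412 + 4,509 = 10,164.
Unrounded shares: Quinlan 13,150.06; Dube 16,677.54; Marchetti 105,872.37; Bergstrom 108,200.03.
At nearest $100: Quinlan $13,200; Dube $16,700; Marchetti $105,900; Bergstrom $108,200. Sum = $244,000.
Difference $243,900 − $244,000 = −$100 applied to largest ownership shares (Bergstrom): Bergstrom becomes $108,100.

Quinlan: $13,200 | Dube: $16,700 | Marchetti: $105,900 | Bergstrom: $108,100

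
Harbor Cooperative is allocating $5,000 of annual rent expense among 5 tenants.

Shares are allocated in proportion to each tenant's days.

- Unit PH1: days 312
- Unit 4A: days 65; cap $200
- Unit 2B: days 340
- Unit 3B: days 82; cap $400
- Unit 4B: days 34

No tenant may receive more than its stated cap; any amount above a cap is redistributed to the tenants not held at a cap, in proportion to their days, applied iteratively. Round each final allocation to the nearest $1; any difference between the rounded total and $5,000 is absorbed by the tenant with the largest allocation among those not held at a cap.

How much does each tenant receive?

Unit PH1: $2,001 · Unit 4A: $200 · Unit 2B: $2,181 · Unit 3B: $400 · Unit 4B: $218

Total days = 833.
Unconstrained shares: Unit PH1 1,872.75; Unit 4A 390.16; Unit 2B 2,040.82; Unit 3B 492.20; Unit 4B 204.08.
Capped: Unit 4A ($200), Unit 3B ($400); balance $4,400 reallocated over remaining days 686.
Redistributed shares: Unit PH1 2,001.17 → $2,001; Unit 2B 2,180.76 → $2,181; Unit 4B 218.08 → $218.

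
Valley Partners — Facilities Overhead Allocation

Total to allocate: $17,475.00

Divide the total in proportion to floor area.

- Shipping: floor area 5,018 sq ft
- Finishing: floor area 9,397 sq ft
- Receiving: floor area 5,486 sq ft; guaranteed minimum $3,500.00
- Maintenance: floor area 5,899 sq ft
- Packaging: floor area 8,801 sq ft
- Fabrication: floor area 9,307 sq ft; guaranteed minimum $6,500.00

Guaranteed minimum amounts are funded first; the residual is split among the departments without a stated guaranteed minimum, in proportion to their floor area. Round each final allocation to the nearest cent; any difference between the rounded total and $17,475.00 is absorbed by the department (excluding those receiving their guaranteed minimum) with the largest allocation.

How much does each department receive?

Minimums first: Receiving $3,500.00; Fabrication $6,500.00. Remaining pool $7,475.00.
Remaining pool split over remaining floor area 29,115: Shipping 1,288.3239 → $1,288.32; Finishing 2,412.5906 → $2,412.59; Maintenance 1,514.5123 → $1,514.51; Packaging 2,259.5732 → $2,259.57.
Rounding difference +$0.01 applied to Finishing → $2,412.60.

Shipping: $1,288.32; Finishing: $2,412.60; Receiving: $3,500.00; Maintenance: $1,514.51; Packaging: $2,259.57; Fabrication: $6,500.00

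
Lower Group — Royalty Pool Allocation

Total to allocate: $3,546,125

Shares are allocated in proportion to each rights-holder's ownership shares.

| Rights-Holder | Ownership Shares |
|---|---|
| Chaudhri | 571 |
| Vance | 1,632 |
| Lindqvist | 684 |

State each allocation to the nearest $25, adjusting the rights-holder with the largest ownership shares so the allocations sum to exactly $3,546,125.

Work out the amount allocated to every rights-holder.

Chaudhri: $701,375 · Vance: $2,004,575 · Lindqvist: $840,175

Combined ownership shares = 571 + 1,632 + 684 = 2,887.
Proportional shares: Chaudhri 701,363.83; Vance 2,004,598.55; Lindqvist 840,162.63.
After rounding ($25): Chaudhri $701,375; Vance $2,004,600; Lindqvist $840,175. Sum = $3,546,150.
Difference $3,546,125 − $3,546,150 = −$25 applied to largest ownership shares (Vance): Vance becomes $2,004,575.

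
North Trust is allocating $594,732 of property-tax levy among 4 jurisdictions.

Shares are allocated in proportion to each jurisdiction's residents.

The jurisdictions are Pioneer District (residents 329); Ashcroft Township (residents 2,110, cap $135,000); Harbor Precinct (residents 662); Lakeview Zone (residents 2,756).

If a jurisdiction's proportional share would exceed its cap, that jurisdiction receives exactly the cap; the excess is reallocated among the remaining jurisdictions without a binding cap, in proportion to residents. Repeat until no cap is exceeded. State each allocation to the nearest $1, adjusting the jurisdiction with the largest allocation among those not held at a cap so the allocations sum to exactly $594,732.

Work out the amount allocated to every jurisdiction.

Total residents = 5,857.
Pro-rata shares before constraints: Pioneer District 33,407.35; Ashcroft Township 214,253.80; Harbor Precinct 67,220.86; Lakeview Zone 279,849.99.
Capped: Ashcroft Township ($135,000); remaining pool $459,732 reallocated over remaining residents 3,747.
Shares after redistribution: Pioneer District 40,366.11 → $40,366; Harbor Precinct 81,223.00 → $81,223; Lakeview Zone 338,142.89 → $338,143.

Pioneer District: $40,366 · Ashcroft Township: $135,000 · Harbor Precinct: $81,223 · Lakeview Zone: $338,143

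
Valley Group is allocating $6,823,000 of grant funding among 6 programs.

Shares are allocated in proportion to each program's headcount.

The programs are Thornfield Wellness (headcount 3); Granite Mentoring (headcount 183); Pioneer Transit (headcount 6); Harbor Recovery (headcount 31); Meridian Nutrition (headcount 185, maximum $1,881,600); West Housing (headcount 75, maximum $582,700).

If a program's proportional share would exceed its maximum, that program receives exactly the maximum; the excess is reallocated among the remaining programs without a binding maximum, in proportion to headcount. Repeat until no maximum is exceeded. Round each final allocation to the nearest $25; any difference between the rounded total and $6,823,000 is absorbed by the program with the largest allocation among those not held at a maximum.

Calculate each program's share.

Headcount total: 483.
Unconstrained shares: Thornfield Wellness 42,378.88; Granite Mentoring 2,585,111.80; Pioneer Transit 84,757.76; Harbor Recovery 437,915.11; Meridian Nutrition 2,613,364.39; West Housing 1,059,472.05.
Held at cap: Meridian Nutrition ($1,881,600), West Housing ($582,700); remaining pool $4,358,700 reallocated over remaining headcount 223.
Shares after redistribution: Thornfield Wellness 58,637.22 → $58,625; Granite Mentoring 3,576,870.40 → $3,576,875; Pioneer Transit 117,274.44 → $117,275; Harbor Recovery 605,917.94 → $605,925.

Thornfield Wellness: $58,625 · Granite Mentoring: $3,576,875 · Pioneer Transit: $117,275 · Harbor Recovery: $605,925 · Meridian Nutrition: $1,881,600 · West Housing: $582,700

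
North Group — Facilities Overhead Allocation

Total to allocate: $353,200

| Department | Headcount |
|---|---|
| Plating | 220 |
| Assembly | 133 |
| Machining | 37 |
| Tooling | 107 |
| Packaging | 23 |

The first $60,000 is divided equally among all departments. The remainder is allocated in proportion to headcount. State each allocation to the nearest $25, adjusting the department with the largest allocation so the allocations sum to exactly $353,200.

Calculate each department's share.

Plating: $136,050 | Assembly: $87,000 | Machining: $32,850 | Tooling: $72,325 | Packaging: $24,975

Equal tier: $60,000 ÷ 5 = $12,000 apiece.
Remainder $293,200 by headcount (total 520): Plating 124,046.15 → $124,050; Assembly 74,991.54 → $75,000; Machining 20,862.31 → $20,850; Tooling 60,331.54 → $60,325; Packaging 12,968.46 → $12,975.
Totals: Plating $12,000 + $124,050 = $136,050; Assembly $12,000 + $75,000 = $87,000; Machining $12,000 + $20,850 = $32,850; Tooling $12,000 + $60,325 = $72,325; Packaging $12,000 + $12,975 = $24,975.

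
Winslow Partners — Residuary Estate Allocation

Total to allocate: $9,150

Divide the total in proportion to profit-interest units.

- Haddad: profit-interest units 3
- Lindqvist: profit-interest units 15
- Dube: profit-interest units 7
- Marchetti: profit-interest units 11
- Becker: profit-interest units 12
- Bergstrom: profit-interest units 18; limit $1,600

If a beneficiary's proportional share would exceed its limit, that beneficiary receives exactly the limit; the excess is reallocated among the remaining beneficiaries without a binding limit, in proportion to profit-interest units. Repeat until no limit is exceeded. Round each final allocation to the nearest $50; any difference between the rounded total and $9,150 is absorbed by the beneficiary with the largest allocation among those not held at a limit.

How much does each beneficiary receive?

Haddad: $450; Lindqvist: $2,350; Dube: $1,100; Marchetti: $1,750; Becker: $1,900; Bergstrom: $1,600

Combined profit-interest units = 66.
Proportional shares (ignoring caps): Haddad 415.91; Lindqvist 2,079.55; Dube 970.45; Marchetti 1,525.00; Becker 1,663.64; Bergstrom 2,495.45.
Cap binds for Bergstrom ($1,600); balance $7,550 reallocated over remaining profit-interest units 48.
Shares after redistribution: Haddad 471.88 → $450; Lindqvist 2,359.38 → $2,350; Dube 1,101.04 → $1,100; Marchetti 1,730.21 → $1,750; Becker 1,887.50 → $1,900.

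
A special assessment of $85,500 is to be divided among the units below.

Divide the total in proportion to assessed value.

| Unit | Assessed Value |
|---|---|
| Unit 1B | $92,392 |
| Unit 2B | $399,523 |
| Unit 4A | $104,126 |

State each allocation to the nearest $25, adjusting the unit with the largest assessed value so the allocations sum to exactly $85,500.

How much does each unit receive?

Sum of assessed value: 596,041.
Raw shares: Unit 1B 92,392/596,041 × $85,500 = 13,253.31; Unit 2B 399,523/596,041 × $85,500 = 57,310.18; Unit 4A 104,126/596,041 × $85,500 = 14,936.51.
Rounded to nearest $25: Unit 1B $13,250; Unit 2B $57,300; Unit 4A $14,925. Sum = $85,475.
Difference $85,500 − $85,475 = +$25 applied to largest assessed value (Unit 2B): Unit 2B becomes $57,325.

Unit 1B: $13,250 · Unit 2B: $57,325 · Unit 4A: $14,925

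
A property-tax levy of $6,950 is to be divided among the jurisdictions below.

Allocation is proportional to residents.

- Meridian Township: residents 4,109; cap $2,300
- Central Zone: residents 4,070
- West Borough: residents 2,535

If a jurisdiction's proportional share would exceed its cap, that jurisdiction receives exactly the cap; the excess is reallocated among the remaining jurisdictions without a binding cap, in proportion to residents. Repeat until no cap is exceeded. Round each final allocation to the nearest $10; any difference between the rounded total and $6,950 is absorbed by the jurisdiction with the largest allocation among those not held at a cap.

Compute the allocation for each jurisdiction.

Meridian Township: $2,300; Central Zone: $2,870; West Borough: $1,780

Combined residents = 10,714.
Unconstrained shares: Meridian Township 2,665.44; Central Zone 2,640.14; West Borough 1,644.41.
Capped: Meridian Township ($2,300); residual $4,650 reallocated over remaining residents 6,605.
Redistributed shares: Central Zone 2,865.33 → $2,870; West Borough 1,784.67 → $1,780.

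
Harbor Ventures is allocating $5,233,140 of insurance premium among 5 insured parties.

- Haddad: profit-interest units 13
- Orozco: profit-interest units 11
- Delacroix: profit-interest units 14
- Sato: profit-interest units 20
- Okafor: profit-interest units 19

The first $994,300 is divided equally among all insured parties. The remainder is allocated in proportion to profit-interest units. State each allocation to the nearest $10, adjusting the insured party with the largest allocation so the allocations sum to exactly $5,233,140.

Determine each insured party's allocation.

$994,300 shared equally gives $198,860 per insured party.
Remainder $4,238,840 by profit-interest units (total 77): Haddad 715,648.31 → $715,650; Orozco 605,548.57 → $605,550; Delacroix 770,698.18 → $770,700; Sato 1,100,997.40 → $1,101,000; Okafor 1,045,947.53 → $1,045,950.
Rounding difference −$10 on remainder applied to Sato.
Totals: Haddad $198,860 + $715,650 = $914,510; Orozco $198,860 + $605,550 = $804,410; Delacroix $198,860 + $770,700 = $969,560; Sato $198,860 + $1,100,990 = $1,299,850; Okafor $198,860 + $1,045,950 = $1,244,810.

Haddad: $914,510 | Orozco: $804,410 | Delacroix: $969,560 | Sato: $1,299,850 | Okafor: $1,244,810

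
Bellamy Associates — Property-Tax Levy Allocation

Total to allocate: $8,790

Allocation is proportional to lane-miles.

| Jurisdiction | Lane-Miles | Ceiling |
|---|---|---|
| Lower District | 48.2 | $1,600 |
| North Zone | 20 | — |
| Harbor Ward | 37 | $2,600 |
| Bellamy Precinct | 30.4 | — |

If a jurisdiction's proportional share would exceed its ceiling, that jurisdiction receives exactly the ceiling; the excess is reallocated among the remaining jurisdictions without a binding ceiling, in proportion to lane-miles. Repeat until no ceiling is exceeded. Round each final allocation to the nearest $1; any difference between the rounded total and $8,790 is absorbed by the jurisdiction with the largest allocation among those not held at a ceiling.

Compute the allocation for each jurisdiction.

Lower District: $1,600 | North Zone: $1,821 | Harbor Ward: $2,600 | Bellamy Precinct: $2,769

Combined lane-miles = 135.6.
Unconstrained shares: Lower District 3,124.47; North Zone 1,296.46; Harbor Ward 2,398.45; Bellamy Precinct 1,970.62.
Held at cap: Lower District ($1,600); balance $7,190 reallocated over remaining lane-miles 87.4.
Held at cap: Harbor Ward ($2,600); balance $4,590 reallocated over remaining lane-miles 50.4.
Shares after redistribution: North Zone 1,821.43 → $1,821; Bellamy Precinct 2,768.57 → $2,769.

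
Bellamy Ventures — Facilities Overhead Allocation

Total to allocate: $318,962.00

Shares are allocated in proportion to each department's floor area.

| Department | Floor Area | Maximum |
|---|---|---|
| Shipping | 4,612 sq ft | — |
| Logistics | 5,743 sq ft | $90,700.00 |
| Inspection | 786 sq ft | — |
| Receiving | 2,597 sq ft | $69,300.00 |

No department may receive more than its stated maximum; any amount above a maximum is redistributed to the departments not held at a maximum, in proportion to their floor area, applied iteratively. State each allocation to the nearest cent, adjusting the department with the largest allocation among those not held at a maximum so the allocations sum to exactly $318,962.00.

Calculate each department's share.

Shipping: $135,815.63 · Logistics: $90,700.00 · Inspection: $23,146.37 · Receiving: $69,300.00

Combined floor area = 13,738.
Unconstrained shares: Shipping 107,079.10496; Logistics 133,338.0962; Inspection 18,248.9541; Receiving 60,295.8447.
Cap binds for Logistics ($90,700.00); remaining pool $228,262.00 reallocated over remaining floor area 7,995.
Cap binds for Receiving ($69,300.00); remaining pool $158,962.00 reallocated over remaining floor area 5,398.
Remaining shares: Shipping 135,815.62505 → $135,815.63; Inspection 23,146.37495 → $23,146.37.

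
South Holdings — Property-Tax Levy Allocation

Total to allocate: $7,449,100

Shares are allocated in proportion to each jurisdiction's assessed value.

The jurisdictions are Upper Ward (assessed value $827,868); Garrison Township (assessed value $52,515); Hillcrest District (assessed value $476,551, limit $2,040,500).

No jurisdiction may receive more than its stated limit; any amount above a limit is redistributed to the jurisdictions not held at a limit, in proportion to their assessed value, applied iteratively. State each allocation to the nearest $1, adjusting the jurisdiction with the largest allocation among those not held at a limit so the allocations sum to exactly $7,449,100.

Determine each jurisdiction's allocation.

Upper Ward: $5,085,976 · Garrison Township: $322,624 · Hillcrest District: $2,040,500

Combined assessed value = 1,356,934.
Unconstrained shares: Upper Ward 4,544,710.00; Garrison Township 288,289.25; Hillcrest District 2,616,100.75.
Cap binds for Hillcrest District ($2,040,500); residual $5,408,600 reallocated over remaining assessed value 880,383.
Remaining shares: Upper Ward 5,085,976.06 → $5,085,976; Garrison Township 322,623.94 → $322,624.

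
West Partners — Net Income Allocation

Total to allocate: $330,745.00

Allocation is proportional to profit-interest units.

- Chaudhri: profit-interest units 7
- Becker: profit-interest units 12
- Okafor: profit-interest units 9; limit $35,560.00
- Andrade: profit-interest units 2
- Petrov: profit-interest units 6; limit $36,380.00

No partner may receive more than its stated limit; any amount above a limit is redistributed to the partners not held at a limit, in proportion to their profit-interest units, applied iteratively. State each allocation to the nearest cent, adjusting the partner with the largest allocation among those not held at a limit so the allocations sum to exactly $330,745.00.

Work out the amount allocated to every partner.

Profit-interest units total: 36.
Unconstrained shares: Chaudhri 64,311.5278; Becker 110,248.3333; Okafor 82,686.2500; Andrade 18,374.7222; Petrov 55,124.1667.
Capped: Okafor ($35,560.00), Petrov ($36,380.00); balance $258,805.00 reallocated over remaining profit-interest units 21.
Remaining shares: Chaudhri 86,268.3333 → $86,268.33; Becker 147,888.5714 → $147,888.57; Andrade 24,648.0952 → $24,648.10.

Chaudhri: $86,268.33 | Becker: $147,888.57 | Okafor: $35,560.00 | Andrade: $24,648.10 | Petrov: $36,380.00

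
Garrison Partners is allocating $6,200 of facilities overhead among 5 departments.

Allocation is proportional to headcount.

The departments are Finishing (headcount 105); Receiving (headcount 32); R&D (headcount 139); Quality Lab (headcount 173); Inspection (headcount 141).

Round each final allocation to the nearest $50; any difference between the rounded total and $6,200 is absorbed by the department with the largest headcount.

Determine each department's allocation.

Finishing: $1,100; Receiving: $350; R&D: $1,450; Quality Lab: $1,800; Inspection: $1,500

Total headcount = 105 + 32 + 139 + 173 + 141 = 590.
Unrounded shares: Finishing 1,103.39; Receiving 336.27; R&D 1,460.68; Quality Lab 1,817.97; Inspection 1,481.69.
At nearest $50: Finishing $1,100; Receiving $350; R&D $1,450; Quality Lab $1,800; Inspection $1,500. Sum = $6,200.
No rounding difference to absorb.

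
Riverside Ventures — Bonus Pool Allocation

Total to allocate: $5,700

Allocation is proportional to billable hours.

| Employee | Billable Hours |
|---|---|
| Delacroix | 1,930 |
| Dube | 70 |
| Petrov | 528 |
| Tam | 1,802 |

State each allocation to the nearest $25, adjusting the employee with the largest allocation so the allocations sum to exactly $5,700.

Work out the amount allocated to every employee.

Total billable hours = 4,330.
Unrounded shares: Delacroix 1,930/4,330 × $5,700 = 2,540.65; Dube 70/4,330 × $5,700 = 92.15; Petrov 528/4,330 × $5,700 = 695.06; Tam 1,802/4,330 × $5,700 = 2,372.15.
Rounded to nearest $25: Delacroix $2,550; Dube $100; Petrov $700; Tam $2,375. Sum = $5,725.
Difference $5,700 − $5,725 = −$25 applied to largest allocation (Delacroix): Delacroix becomes $2,525.

Delacroix: $2,525 | Dube: $100 | Petrov: $700 | Tam: $2,375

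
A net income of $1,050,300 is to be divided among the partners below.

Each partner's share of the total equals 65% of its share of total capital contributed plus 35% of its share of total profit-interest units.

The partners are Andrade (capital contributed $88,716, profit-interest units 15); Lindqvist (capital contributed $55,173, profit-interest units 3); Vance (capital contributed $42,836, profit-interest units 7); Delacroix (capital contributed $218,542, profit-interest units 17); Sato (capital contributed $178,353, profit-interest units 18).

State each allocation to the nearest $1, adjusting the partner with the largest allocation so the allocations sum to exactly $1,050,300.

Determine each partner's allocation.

Andrade: $195,678 · Lindqvist: $82,919 · Vance: $92,995 · Delacroix: $359,796 · Sato: $318,912

Totals — capital contributed 583,620, profit-interest units 60.
Composite weights (65% capital contributed + 35% profit-interest units): Andrade 0.1863; Lindqvist 0.0789; Vance 0.0885; Delacroix 0.3426; Sato 0.3036.
Pro-rata amounts: Andrade 195,677.63; Lindqvist 82,919.39; Vance 92,995.07; Delacroix 359,796.32; Sato 318,911.60.
After rounding ($1): Andrade $195,678; Lindqvist $82,919; Vance $92,995; Delacroix $359,796; Sato $318,912. Sum = $1,050,300.
Sum already equals the total — no adjustment.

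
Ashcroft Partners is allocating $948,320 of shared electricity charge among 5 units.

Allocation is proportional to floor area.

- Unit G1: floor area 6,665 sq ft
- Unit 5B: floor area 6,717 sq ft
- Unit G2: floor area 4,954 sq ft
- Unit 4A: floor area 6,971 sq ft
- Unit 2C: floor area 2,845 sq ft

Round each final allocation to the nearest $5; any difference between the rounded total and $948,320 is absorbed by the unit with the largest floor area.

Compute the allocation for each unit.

Unit G1: $224,515 | Unit 5B: $226,265 | Unit G2: $166,880 | Unit 4A: $234,825 | Unit 2C: $95,835

Floor area total: 6,665 + 6,717 + 4,954 + 6,971 + 2,845 = 28,152.
Unrounded shares: Unit G1 224,515.23; Unit 5B 226,266.89; Unit G2 166,878.99; Unit 4A 234,823.06; Unit 2C 95,835.83.
At nearest $5: Unit G1 $224,515; Unit 5B $226,265; Unit G2 $166,880; Unit 4A $234,825; Unit 2C $95,835. Sum = $948,320.
No rounding difference to absorb.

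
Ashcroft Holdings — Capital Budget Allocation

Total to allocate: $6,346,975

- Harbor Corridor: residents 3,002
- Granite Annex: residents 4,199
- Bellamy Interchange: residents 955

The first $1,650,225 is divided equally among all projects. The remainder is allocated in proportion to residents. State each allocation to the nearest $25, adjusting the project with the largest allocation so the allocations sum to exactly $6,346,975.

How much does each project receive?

Equal tier: $1,650,225 ÷ 3 = $550,075 apiece.
Remainder $4,696,750 by residents (total 8,156): Harbor Corridor 1,728,744.91 → $1,728,750; Granite Annex 2,418,054.59 → $2,418,050; Bellamy Interchange 549,950.50 → $549,950.
Totals: Harbor Corridor $550,075 + $1,728,750 = $2,278,825; Granite Annex $550,075 + $2,418,050 = $2,968,125; Bellamy Interchange $550,075 + $549,950 = $1,100,025.

Harbor Corridor: $2,278,825; Granite Annex: $2,968,125; Bellamy Interchange: $1,100,025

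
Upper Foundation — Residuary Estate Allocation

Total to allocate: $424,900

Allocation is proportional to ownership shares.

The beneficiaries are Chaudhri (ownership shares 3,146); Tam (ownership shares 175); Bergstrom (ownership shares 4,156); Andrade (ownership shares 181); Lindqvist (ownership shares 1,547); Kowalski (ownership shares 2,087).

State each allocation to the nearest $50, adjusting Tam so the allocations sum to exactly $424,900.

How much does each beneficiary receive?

Combined ownership shares = 11,292.
Unrounded shares: Chaudhri 3,146/11,292 × $424,900 = 118,378.98; Tam 175/11,292 × $424,900 = 6,584.97; Bergstrom 4,156/11,292 × $424,900 = 156,383.67; Andrade 181/11,292 × $424,900 = 6,810.74; Lindqvist 1,547/11,292 × $424,900 = 58,211.15; Kowalski 2,087/11,292 × $424,900 = 78,530.49.
At nearest $50: Chaudhri $118,400; Tam $6,600; Bergstrom $156,400; Andrade $6,800; Lindqvist $58,200; Kowalski $78,550. Sum = $424,950.
Difference $424,900 − $424,950 = −$50 applied to Tam: Tam becomes $6,550.

Chaudhri: $118,400 · Tam: $6,550 · Bergstrom: $156,400 · Andrade: $6,800 · Lindqvist: $58,200 · Kowalski: $78,550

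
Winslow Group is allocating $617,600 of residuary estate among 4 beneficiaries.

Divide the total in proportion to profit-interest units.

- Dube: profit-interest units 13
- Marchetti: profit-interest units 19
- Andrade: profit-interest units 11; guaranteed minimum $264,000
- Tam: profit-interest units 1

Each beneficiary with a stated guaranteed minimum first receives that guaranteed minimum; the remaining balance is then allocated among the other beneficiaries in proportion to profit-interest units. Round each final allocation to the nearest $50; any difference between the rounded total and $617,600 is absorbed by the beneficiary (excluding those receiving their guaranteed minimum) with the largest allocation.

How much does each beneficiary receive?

Dube: $139,300; Marchetti: $203,600; Andrade: $264,000; Tam: $10,700

Fund the minimums — Andrade $264,000. Residual $353,600.
Residual split over remaining profit-interest units 33: Dube 139,296.97 → $139,300; Marchetti 203,587.88 → $203,600; Tam 10,715.15 → $10,700.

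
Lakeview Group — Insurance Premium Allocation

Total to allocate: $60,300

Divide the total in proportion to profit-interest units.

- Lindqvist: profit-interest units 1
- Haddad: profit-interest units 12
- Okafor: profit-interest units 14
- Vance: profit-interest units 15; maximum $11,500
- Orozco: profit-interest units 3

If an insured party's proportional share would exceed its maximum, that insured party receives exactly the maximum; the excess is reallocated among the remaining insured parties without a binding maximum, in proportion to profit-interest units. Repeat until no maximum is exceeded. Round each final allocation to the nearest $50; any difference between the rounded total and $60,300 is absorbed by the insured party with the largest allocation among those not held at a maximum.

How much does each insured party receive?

Lindqvist: $1,650 · Haddad: $19,500 · Okafor: $22,750 · Vance: $11,500 · Orozco: $4,900

Total profit-interest units = 45.
Unconstrained shares: Lindqvist 1,340.00; Haddad 16,080.00; Okafor 18,760.00; Vance 20,100.00; Orozco 4,020.00.
Capped: Vance ($11,500); balance $48,800 reallocated over remaining profit-interest units 30.
Redistributed shares: Lindqvist 1,626.67 → $1,650; Haddad 19,520.00 → $19,500; Okafor 22,773.33 → $22,750; Orozco 4,880.00 → $4,900.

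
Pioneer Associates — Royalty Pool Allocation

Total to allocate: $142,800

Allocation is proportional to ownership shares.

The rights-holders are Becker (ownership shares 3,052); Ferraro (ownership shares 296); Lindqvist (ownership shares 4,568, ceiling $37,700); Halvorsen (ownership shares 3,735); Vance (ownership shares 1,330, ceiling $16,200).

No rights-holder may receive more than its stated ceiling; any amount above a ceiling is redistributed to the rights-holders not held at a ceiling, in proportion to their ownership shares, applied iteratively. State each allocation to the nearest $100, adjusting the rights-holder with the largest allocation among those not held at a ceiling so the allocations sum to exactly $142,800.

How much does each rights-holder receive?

Becker: $38,300 · Ferraro: $3,700 · Lindqvist: $37,700 · Halvorsen: $46,900 · Vance: $16,200

Sum of ownership shares: 12,981.
Pro-rata shares before constraints: Becker 33,574.12; Ferraro 3,256.21; Lindqvist 50,251.17; Halvorsen 41,087.59; Vance 14,630.92.
Cap binds for Lindqvist ($37,700); remaining pool $105,100 reallocated over remaining ownership shares 8,413.
Cap binds for Vance ($16,200); remaining pool $88,900 reallocated over remaining ownership shares 7,083.
Shares after redistribution: Becker 38,306.20 → $38,300; Ferraro 3,715.15 → $3,700; Halvorsen 46,878.65 → $46,900.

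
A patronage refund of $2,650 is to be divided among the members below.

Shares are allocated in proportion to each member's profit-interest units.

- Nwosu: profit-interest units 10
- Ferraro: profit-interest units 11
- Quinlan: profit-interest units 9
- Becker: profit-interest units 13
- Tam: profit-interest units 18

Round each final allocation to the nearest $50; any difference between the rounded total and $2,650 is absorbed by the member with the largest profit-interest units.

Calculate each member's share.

Total profit-interest units = 61.
Proportional shares: Nwosu 10/61 × $2,650 = 434.43; Ferraro 11/61 × $2,650 = 477.87; Quinlan 9/61 × $2,650 = 390.98; Becker 13/61 × $2,650 = 564.75; Tam 18/61 × $2,650 = 781.97.
After rounding ($50): Nwosu $450; Ferraro $500; Quinlan $400; Becker $550; Tam $800. Sum = $2,700.
Difference $2,650 − $2,700 = −$50 applied to largest profit-interest units (Tam): Tam becomes $750.

Nwosu: $450 · Ferraro: $500 · Quinlan: $400 · Becker: $550 · Tam: $750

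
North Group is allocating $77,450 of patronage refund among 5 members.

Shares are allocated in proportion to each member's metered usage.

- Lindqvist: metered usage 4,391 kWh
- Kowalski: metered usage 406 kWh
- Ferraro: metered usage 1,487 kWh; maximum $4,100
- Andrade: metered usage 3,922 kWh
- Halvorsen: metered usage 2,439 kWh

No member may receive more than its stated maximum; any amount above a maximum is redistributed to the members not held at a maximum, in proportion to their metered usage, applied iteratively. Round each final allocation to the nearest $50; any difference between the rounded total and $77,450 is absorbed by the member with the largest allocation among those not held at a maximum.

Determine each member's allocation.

Lindqvist: $28,850 | Kowalski: $2,650 | Ferraro: $4,100 | Andrade: $25,800 | Halvorsen: $16,050

Metered usage total: 12,645.
Pro-rata shares before constraints: Lindqvist 26,894.66; Kowalski 2,486.73; Ferraro 9,107.80; Andrade 24,022.06; Halvorsen 14,938.75.
Held at cap: Ferraro ($4,100); balance $73,350 reallocated over remaining metered usage 11,158.
Shares after redistribution: Lindqvist 28,865.37 → $28,850; Kowalski 2,668.95 → $2,650; Andrade 25,782.28 → $25,800; Halvorsen 16,033.40 → $16,050.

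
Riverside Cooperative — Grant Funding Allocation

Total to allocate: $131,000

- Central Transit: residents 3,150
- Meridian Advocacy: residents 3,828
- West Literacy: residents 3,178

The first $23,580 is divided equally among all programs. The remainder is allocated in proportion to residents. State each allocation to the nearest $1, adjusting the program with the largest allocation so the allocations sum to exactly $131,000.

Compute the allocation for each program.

Central Transit: $41,178 | Meridian Advocacy: $48,348 | West Literacy: $41,474

First tranche $23,580 split equally: $7,860 each.
Remainder $107,420 by residents (total 10,156): Central Transit 33,317.55 → $33,318; Meridian Advocacy 40,488.75 → $40,489; West Literacy 33,613.70 → $33,614.
Rounding difference −$1 on remainder applied to Meridian Advocacy.
Totals: Central Transit $7,860 + $33,318 = $41,178; Meridian Advocacy $7,860 + $40,488 = $48,348; West Literacy $7,860 + $33,614 = $41,474.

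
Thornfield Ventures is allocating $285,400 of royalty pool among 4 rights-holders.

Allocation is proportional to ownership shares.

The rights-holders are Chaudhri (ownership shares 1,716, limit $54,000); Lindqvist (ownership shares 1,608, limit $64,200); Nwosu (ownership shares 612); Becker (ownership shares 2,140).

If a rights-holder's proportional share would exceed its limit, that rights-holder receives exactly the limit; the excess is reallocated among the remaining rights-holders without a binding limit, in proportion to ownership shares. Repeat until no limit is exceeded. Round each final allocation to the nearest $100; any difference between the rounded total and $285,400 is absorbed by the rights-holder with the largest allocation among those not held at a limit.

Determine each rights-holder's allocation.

Total ownership shares = 6,076.
Pro-rata shares before constraints: Chaudhri 80,603.42; Lindqvist 75,530.48; Nwosu 28,746.68; Becker 100,519.42.
Capped: Chaudhri ($54,000), Lindqvist ($64,200); remaining pool $167,200 reallocated over remaining ownership shares 2,752.
Shares after redistribution: Nwosu 37,182.56 → $37,200; Becker 130,017.44 → $130,000.

Chaudhri: $54,000 | Lindqvist: $64,200 | Nwosu: $37,200 | Becker: $130,000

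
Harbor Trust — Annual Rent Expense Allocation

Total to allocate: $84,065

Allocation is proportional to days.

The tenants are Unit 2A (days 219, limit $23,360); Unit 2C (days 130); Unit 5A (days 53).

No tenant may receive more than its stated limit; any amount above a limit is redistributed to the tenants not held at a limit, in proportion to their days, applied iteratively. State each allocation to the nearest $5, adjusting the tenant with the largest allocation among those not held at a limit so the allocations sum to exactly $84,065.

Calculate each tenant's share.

Total days = 402.
Pro-rata shares before constraints: Unit 2A 45,796.60; Unit 2C 27,185.20; Unit 5A 11,083.20.
Held at cap: Unit 2A ($23,360); residual $60,705 reallocated over remaining days 183.
Shares after redistribution: Unit 2C 43,123.77 → $43,125; Unit 5A 17,581.23 → $17,580.

Unit 2A: $23,360 · Unit 2C: $43,125 · Unit 5A: $17,580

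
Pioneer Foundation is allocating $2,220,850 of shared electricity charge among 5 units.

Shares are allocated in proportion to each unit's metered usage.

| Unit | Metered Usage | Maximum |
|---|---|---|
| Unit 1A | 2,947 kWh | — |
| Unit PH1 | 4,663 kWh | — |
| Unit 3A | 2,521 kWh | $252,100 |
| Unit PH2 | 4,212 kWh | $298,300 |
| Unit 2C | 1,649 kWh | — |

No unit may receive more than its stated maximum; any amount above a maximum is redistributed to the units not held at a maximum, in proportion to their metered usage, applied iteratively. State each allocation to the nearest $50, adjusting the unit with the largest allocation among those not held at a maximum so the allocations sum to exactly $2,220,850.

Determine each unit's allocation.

Unit 1A: $531,700 · Unit PH1: $841,250 · Unit 3A: $252,100 · Unit PH2: $298,300 · Unit 2C: $297,500

Combined metered usage = 15,992.
Pro-rata shares before constraints: Unit 1A 409,257.44; Unit PH1 647,562.75; Unit 3A 350,097.73; Unit PH2 584,931.23; Unit 2C 229,000.85.
Capped: Unit 3A ($252,100), Unit PH2 ($298,300); remaining pool $1,670,450 reallocated over remaining metered usage 9,259.
Redistributed shares: Unit 1A 531,679.03 → $531,700; Unit PH1 841,268.86 → $841,250; Unit 2C 297,502.11 → $297,500.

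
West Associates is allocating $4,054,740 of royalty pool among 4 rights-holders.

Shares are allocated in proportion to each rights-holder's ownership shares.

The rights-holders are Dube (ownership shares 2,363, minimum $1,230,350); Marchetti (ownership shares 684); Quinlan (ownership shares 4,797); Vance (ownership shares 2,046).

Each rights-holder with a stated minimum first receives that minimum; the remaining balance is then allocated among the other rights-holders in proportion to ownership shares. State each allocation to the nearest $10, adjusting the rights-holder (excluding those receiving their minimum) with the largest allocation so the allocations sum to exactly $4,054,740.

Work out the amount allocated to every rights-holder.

Dube: $1,230,350 | Marchetti: $256,660 | Quinlan: $1,800,000 | Vance: $767,730

Guaranteed amounts: Dube $1,230,350. Balance $2,824,390.
Balance split over remaining ownership shares 7,527: Marchetti 256,660.39 → $256,660; Quinlan 1,799,999.84 → $1,800,000; Vance 767,729.76 → $767,730.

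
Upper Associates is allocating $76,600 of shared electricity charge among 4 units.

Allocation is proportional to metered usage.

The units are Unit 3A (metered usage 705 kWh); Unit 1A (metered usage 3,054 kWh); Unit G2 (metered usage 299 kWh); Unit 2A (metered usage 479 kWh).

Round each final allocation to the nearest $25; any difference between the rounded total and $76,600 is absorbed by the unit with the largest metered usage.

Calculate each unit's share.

Unit 3A: $11,900 | Unit 1A: $51,575 | Unit G2: $5,050 | Unit 2A: $8,075

Total metered usage = 4,537.
Pro-rata amounts: Unit 3A 705/4,537 × $76,600 = 11,902.80; Unit 1A 3,054/4,537 × $76,600 = 51,561.91; Unit G2 299/4,537 × $76,600 = 5,048.14; Unit 2A 479/4,537 × $76,600 = 8,087.15.
At nearest $25: Unit 3A $11,900; Unit 1A $51,550; Unit G2 $5,050; Unit 2A $8,075. Sum = $76,575.
Difference $76,600 − $76,575 = +$25 applied to largest metered usage (Unit 1A): Unit 1A becomes $51,575.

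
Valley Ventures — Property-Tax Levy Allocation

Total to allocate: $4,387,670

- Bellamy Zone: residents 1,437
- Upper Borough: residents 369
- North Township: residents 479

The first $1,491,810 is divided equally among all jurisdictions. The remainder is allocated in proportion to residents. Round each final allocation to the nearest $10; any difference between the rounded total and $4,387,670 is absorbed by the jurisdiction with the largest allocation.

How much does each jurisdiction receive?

First tranche $1,491,810 split equally: $497,270 each.
Remainder $2,895,860 by residents (total 2,285): Bellamy Zone 1,821,160.10 → $1,821,160; Upper Borough 467,646.54 → $467,650; North Township 607,053.37 → $607,050.
Totals: Bellamy Zone $497,270 + $1,821,160 = $2,318,430; Upper Borough $497,270 + $467,650 = $964,920; North Township $497,270 + $607,050 = $1,104,320.

Bellamy Zone: $2,318,430 | Upper Borough: $964,920 | North Township: $1,104,320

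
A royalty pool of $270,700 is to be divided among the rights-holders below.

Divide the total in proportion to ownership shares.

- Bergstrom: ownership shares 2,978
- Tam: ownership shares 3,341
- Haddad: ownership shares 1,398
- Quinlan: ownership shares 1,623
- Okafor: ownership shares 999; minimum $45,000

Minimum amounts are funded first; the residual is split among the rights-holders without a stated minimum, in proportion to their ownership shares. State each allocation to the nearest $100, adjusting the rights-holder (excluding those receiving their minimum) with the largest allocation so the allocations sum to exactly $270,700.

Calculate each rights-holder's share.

Fund the minimums — Okafor $45,000. Balance $225,700.
Balance split over remaining ownership shares 9,340: Bergstrom 71,963.02 → $72,000; Tam 80,734.87 → $80,700; Haddad 33,782.51 → $33,800; Quinlan 39,219.60 → $39,200.

Bergstrom: $72,000; Tam: $80,700; Haddad: $33,800; Quinlan: $39,200; Okafor: $45,000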